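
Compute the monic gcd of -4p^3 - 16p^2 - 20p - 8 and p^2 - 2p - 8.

p + 2

Repeated division with remainder:
  -4p^3 - 16p^2 - 20p - 8 = (-4p - 24)(p^2 - 2p - 8) + (-100p - 200)
  p^2 - 2p - 8 = (-(1/100)p + 1/25)(-100p - 200) + (0)
Last nonzero remainder: -100p - 200. Dividing through by -100 gives the monic gcd p + 2.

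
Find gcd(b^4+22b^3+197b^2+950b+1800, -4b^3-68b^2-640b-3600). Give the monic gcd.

b+10

Repeated division with remainder:
  b^4+22b^3+197b^2+950b+1800 = (-(1/4)b-5/4)(-4b^3-68b^2-640b-3600) + (-48b^2-750b-2700)
  -4b^3-68b^2-640b-3600 = ((1/12)b+11/96)(-48b^2-750b-2700) + (-(5265/16)b-26325/8)
  -48b^2-750b-2700 = ((256/1755)b+32/39)(-(5265/16)b-26325/8) + (0)
Last nonzero remainder: -(5265/16)b-26325/8. Dividing through by -5265/16 gives the monic gcd b+10.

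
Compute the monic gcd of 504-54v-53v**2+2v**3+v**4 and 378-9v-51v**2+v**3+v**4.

Repeated division with remainder:
  v**4+2v**3-53v**2-54v+504 = (v**4+v**3-51v**2-9v+378) + (v**3-2v**2-45v+126)
  v**4+v**3-51v**2-9v+378 = (v+3)(v**3-2v**2-45v+126) + (0)
The last nonzero remainder v**3-2v**2-45v+126 is already monic.

126-45v-2v**2+v**3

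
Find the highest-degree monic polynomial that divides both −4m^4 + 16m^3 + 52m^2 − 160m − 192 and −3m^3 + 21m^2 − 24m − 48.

m^3 − 7m^2 + 8m + 16

Apply the Euclidean algorithm:
  −4m^4 + 16m^3 + 52m^2 − 160m − 192 = ((4/3)m + 4)(−3m^3 + 21m^2 − 24m − 48) + (0)
Last nonzero remainder: −3m^3 + 21m^2 − 24m − 48. Dividing through by −3 gives the monic gcd m^3 − 7m^2 + 8m + 16.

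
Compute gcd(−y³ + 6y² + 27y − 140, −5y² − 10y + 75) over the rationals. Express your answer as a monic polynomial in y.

Apply the Euclidean algorithm:
  −y³ + 6y² + 27y − 140 = ((1/5)y − 8/5)(−5y² − 10y + 75) + (−4y − 20)
  −5y² − 10y + 75 = ((5/4)y − 15/4)(−4y − 20) + (0)
Last nonzero remainder: −4y − 20. Dividing through by −4 gives the monic gcd y + 5.

y + 5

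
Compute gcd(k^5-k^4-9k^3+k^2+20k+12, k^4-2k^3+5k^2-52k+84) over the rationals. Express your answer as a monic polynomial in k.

By polynomial division,
  k^5-k^4-9k^3+k^2+20k+12 = (k+1)(k^4-2k^3+5k^2-52k+84) + (-12k^3+48k^2-12k-72)
  k^4-2k^3+5k^2-52k+84 = (-(1/12)k-1/6)(-12k^3+48k^2-12k-72) + (12k^2-60k+72)
  -12k^3+48k^2-12k-72 = (-k-1)(12k^2-60k+72) + (0)
Last nonzero remainder: 12k^2-60k+72. Dividing through by 12 gives the monic gcd k^2-5k+6.

k^2-5k+6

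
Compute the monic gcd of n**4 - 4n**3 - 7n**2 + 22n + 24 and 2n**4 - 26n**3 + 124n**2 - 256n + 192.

By polynomial division,
  n**4 - 4n**3 - 7n**2 + 22n + 24 = (1/2)(2n**4 - 26n**3 + 124n**2 - 256n + 192) + (9n**3 - 69n**2 + 150n - 72)
  2n**4 - 26n**3 + 124n**2 - 256n + 192 = ((2/9)n - 32/27)(9n**3 - 69n**2 + 150n - 72) + ((80/9)n**2 - (560/9)n + 320/3)
  9n**3 - 69n**2 + 150n - 72 = ((81/80)n - 27/40)((80/9)n**2 - (560/9)n + 320/3) + (0)
Last nonzero remainder: (80/9)n**2 - (560/9)n + 320/3. Dividing through by 80/9 gives the monic gcd n**2 - 7n + 12.

n**2 - 7n + 12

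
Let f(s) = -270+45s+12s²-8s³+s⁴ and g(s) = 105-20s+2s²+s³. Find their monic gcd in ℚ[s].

15-5s+s²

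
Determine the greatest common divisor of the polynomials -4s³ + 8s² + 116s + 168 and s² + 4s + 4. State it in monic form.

s + 2

Repeated division with remainder:
  -4s³ + 8s² + 116s + 168 = (-4s + 24)(s² + 4s + 4) + (36s + 72)
  s² + 4s + 4 = ((1/36)s + 1/18)(36s + 72) + (0)
Last nonzero remainder: 36s + 72. Dividing through by 36 gives the monic gcd s + 2.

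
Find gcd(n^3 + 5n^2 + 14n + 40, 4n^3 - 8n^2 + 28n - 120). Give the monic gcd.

n^2 + n + 10

Apply the Euclidean algorithm:
  n^3 + 5n^2 + 14n + 40 = (1/4)(4n^3 - 8n^2 + 28n - 120) + (7n^2 + 7n + 70)
  4n^3 - 8n^2 + 28n - 120 = ((4/7)n - 12/7)(7n^2 + 7n + 70) + (0)
Last nonzero remainder: 7n^2 + 7n + 70. Dividing through by 7 gives the monic gcd n^2 + n + 10.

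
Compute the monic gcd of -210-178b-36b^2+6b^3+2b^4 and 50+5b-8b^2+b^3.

-5+b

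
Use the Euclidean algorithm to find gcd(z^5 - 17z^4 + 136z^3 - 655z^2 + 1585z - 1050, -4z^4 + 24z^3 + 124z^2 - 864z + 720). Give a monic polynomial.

Euclidean algorithm in ℚ[z]:
  z^5 - 17z^4 + 136z^3 - 655z^2 + 1585z - 1050 = (-(1/4)z + 11/4)(-4z^4 + 24z^3 + 124z^2 - 864z + 720) + (101z^3 - 1212z^2 + 4141z - 3030)
  -4z^4 + 24z^3 + 124z^2 - 864z + 720 = (-(4/101)z - 24/101)(101z^3 - 1212z^2 + 4141z - 3030) + (0)
Last nonzero remainder: 101z^3 - 1212z^2 + 4141z - 3030. Dividing through by 101 gives the monic gcd z^3 - 12z^2 + 41z - 30.

z^3 - 12z^2 + 41z - 30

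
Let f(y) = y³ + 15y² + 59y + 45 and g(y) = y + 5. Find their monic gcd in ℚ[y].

y + 5

Euclidean algorithm in ℚ[y]:
  y³ + 15y² + 59y + 45 = (y² + 10y + 9)(y + 5) + (0)
The last nonzero remainder y + 5 is already monic.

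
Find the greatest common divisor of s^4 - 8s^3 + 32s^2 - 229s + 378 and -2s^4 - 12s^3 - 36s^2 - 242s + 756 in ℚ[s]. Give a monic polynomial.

Euclidean algorithm in ℚ[s]:
  s^4 - 8s^3 + 32s^2 - 229s + 378 = (-1/2)(-2s^4 - 12s^3 - 36s^2 - 242s + 756) + (-14s^3 + 14s^2 - 350s + 756)
  -2s^4 - 12s^3 - 36s^2 - 242s + 756 = ((1/7)s + 1)(-14s^3 + 14s^2 - 350s + 756) + (0)
Last nonzero remainder: -14s^3 + 14s^2 - 350s + 756. Dividing through by -14 gives the monic gcd s^3 - s^2 + 25s - 54.

s^3 - s^2 + 25s - 54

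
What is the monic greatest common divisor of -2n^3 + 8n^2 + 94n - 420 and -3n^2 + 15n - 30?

1

Apply the Euclidean algorithm:
  -2n^3 + 8n^2 + 94n - 420 = ((2/3)n + 2/3)(-3n^2 + 15n - 30) + (104n - 400)
  -3n^2 + 15n - 30 = (-(3/104)n + 45/1352)(104n - 400) + (-2820/169)
  104n - 400 = (-(4394/705)n + 3380/141)(-2820/169) + (0)
The last nonzero remainder is the constant -2820/169, so the polynomials are coprime and gcd = 1.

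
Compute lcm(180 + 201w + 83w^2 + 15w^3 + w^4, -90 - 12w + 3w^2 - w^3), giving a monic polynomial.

5400 + 4950w + 1464w^2 + 153w^3 + 23w^4 + 9w^5 + w^6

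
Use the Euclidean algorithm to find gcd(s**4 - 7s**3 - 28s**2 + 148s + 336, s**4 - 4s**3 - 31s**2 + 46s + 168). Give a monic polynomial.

s**3 - s**2 - 34s - 56

Repeated division with remainder:
  s**4 - 7s**3 - 28s**2 + 148s + 336 = (s**4 - 4s**3 - 31s**2 + 46s + 168) + (-3s**3 + 3s**2 + 102s + 168)
  s**4 - 4s**3 - 31s**2 + 46s + 168 = (-(1/3)s + 1)(-3s**3 + 3s**2 + 102s + 168) + (0)
Last nonzero remainder: -3s**3 + 3s**2 + 102s + 168. Dividing through by -3 gives the monic gcd s**3 - s**2 - 34s - 56.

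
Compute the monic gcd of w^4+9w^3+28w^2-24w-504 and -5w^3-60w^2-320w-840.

Euclidean algorithm in ℚ[w]:
  w^4+9w^3+28w^2-24w-504 = (-(1/5)w+3/5)(-5w^3-60w^2-320w-840) + (0)
Last nonzero remainder: -5w^3-60w^2-320w-840. Dividing through by -5 gives the monic gcd w^3+12w^2+64w+168.

w^3+12w^2+64w+168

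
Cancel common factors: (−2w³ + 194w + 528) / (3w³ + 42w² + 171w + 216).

Repeated division with remainder:
  −2w³ + 194w + 528 = (−2/3)(3w³ + 42w² + 171w + 216) + (28w² + 308w + 672)
  3w³ + 42w² + 171w + 216 = ((3/28)w + 9/28)(28w² + 308w + 672) + (0)
Last nonzero remainder: 28w² + 308w + 672. Dividing through by 28 gives the monic gcd w² + 11w + 24.
Cancel w² + 11w + 24 from numerator and denominator to get the reduced form.

(−2w + 22)/(3w + 9)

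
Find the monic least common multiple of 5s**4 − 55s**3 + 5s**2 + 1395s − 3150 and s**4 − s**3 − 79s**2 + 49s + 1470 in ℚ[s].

s**5 − 4s**4 − 76s**3 + 286s**2 + 1323s − 4410

By polynomial division,
  5s**4 − 55s**3 + 5s**2 + 1395s − 3150 = (5)(s**4 − s**3 − 79s**2 + 49s + 1470) + (−50s**3 + 400s**2 + 1150s − 10500)
  s**4 − s**3 − 79s**2 + 49s + 1470 = (−(1/50)s − 7/50)(−50s**3 + 400s**2 + 1150s − 10500) + (0)
Last nonzero remainder: −50s**3 + 400s**2 + 1150s − 10500. Dividing through by −50 gives the monic gcd s**3 − 8s**2 − 23s + 210.
Then lcm(f, g) = f·g / gcd(f, g); expanding and making the result monic gives the answer.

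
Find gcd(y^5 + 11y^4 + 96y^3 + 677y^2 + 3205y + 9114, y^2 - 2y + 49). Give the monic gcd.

y^2 - 2y + 49

Apply the Euclidean algorithm:
  y^5 + 11y^4 + 96y^3 + 677y^2 + 3205y + 9114 = (y^3 + 13y^2 + 73y + 186)(y^2 - 2y + 49) + (0)
The last nonzero remainder y^2 - 2y + 49 is already monic.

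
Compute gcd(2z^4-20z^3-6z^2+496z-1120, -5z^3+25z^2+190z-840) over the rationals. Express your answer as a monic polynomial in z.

Apply the Euclidean algorithm:
  2z^4-20z^3-6z^2+496z-1120 = (-(2/5)z+2)(-5z^3+25z^2+190z-840) + (20z^2-220z+560)
  -5z^3+25z^2+190z-840 = (-(1/4)z-3/2)(20z^2-220z+560) + (0)
Last nonzero remainder: 20z^2-220z+560. Dividing through by 20 gives the monic gcd z^2-11z+28.

z^2-11z+28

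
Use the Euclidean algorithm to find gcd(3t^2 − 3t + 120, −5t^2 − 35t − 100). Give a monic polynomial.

Repeated division with remainder:
  3t^2 − 3t + 120 = (−3/5)(−5t^2 − 35t − 100) + (−24t + 60)
  −5t^2 − 35t − 100 = ((5/24)t + 95/48)(−24t + 60) + (−875/4)
  −24t + 60 = ((96/875)t − 48/175)(−875/4) + (0)
The last nonzero remainder is the constant −875/4, so the polynomials are coprime and gcd = 1.

1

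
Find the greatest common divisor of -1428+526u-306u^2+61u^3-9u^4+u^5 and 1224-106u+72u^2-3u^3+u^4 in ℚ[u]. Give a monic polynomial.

Apply the Euclidean algorithm:
  u^5-9u^4+61u^3-306u^2+526u-1428 = (u-6)(u^4-3u^3+72u^2-106u+1224) + (-29u^3+232u^2-1334u+5916)
  u^4-3u^3+72u^2-106u+1224 = (-(1/29)u-5/29)(-29u^3+232u^2-1334u+5916) + (66u^2-132u+2244)
  -29u^3+232u^2-1334u+5916 = (-(29/66)u+29/11)(66u^2-132u+2244) + (0)
Last nonzero remainder: 66u^2-132u+2244. Dividing through by 66 gives the monic gcd u^2-2u+34.

34-2u+u^2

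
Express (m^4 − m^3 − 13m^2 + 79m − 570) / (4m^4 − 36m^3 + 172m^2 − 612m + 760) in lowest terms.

Apply the Euclidean algorithm:
  m^4 − m^3 − 13m^2 + 79m − 570 = (1/4)(4m^4 − 36m^3 + 172m^2 − 612m + 760) + (8m^3 − 56m^2 + 232m − 760)
  4m^4 − 36m^3 + 172m^2 − 612m + 760 = ((1/2)m − 1)(8m^3 − 56m^2 + 232m − 760) + (0)
Last nonzero remainder: 8m^3 − 56m^2 + 232m − 760. Dividing through by 8 gives the monic gcd m^3 − 7m^2 + 29m − 95.
Cancel m^3 − 7m^2 + 29m − 95 from numerator and denominator to get the reduced form.

(m + 6)/(4m − 8)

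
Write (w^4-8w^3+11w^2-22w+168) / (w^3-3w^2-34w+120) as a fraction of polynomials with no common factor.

Apply the Euclidean algorithm:
  w^4-8w^3+11w^2-22w+168 = (w-5)(w^3-3w^2-34w+120) + (30w^2-312w+768)
  w^3-3w^2-34w+120 = ((1/30)w+37/150)(30w^2-312w+768) + ((434/25)w-1736/25)
  30w^2-312w+768 = ((375/217)w-2400/217)((434/25)w-1736/25) + (0)
Last nonzero remainder: (434/25)w-1736/25. Dividing through by 434/25 gives the monic gcd w-4.
Cancel w-4 from numerator and denominator to get the reduced form.

(w^3-4w^2-5w-42)/(w^2+w-30)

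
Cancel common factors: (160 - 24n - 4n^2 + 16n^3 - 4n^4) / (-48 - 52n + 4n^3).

Euclidean algorithm in ℚ[n]:
  -4n^4 + 16n^3 - 4n^2 - 24n + 160 = (-n + 4)(4n^3 - 52n - 48) + (-56n^2 + 136n + 352)
  4n^3 - 52n - 48 = (-(1/14)n - 17/98)(-56n^2 + 136n + 352) + (-(160/49)n + 640/49)
  -56n^2 + 136n + 352 = ((343/20)n + 539/20)(-(160/49)n + 640/49) + (0)
Last nonzero remainder: -(160/49)n + 640/49. Dividing through by -160/49 gives the monic gcd n - 4.
Cancel n - 4 from numerator and denominator to get the reduced form.

(-10 - n - n^3)/(3 + 4n + n^2)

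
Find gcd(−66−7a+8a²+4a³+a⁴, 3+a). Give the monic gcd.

By polynomial division,
  a⁴+4a³+8a²−7a−66 = (a³+a²+5a−22)(a+3) + (0)
The last nonzero remainder a+3 is already monic.

3+a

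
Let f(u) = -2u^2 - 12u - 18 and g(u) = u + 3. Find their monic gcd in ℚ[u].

u + 3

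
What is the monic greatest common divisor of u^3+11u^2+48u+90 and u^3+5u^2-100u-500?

Repeated division with remainder:
  u^3+11u^2+48u+90 = (u^3+5u^2-100u-500) + (6u^2+148u+590)
  u^3+5u^2-100u-500 = ((1/6)u-59/18)(6u^2+148u+590) + ((2581/9)u+12905/9)
  6u^2+148u+590 = ((54/2581)u+1062/2581)((2581/9)u+12905/9) + (0)
Last nonzero remainder: (2581/9)u+12905/9. Dividing through by 2581/9 gives the monic gcd u+5.

u+5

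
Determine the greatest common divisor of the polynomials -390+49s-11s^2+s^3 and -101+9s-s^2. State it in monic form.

1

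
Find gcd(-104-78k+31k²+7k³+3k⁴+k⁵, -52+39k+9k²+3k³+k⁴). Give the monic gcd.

52+13k+4k²+k³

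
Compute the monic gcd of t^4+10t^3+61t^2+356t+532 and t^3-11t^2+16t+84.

Euclidean algorithm in ℚ[t]:
  t^4+10t^3+61t^2+356t+532 = (t+21)(t^3-11t^2+16t+84) + (276t^2-64t-1232)
  t^3-11t^2+16t+84 = ((1/276)t-743/19044)(276t^2-64t-1232) + ((85540/4761)t+171080/4761)
  276t^2-64t-1232 = ((328509/21385)t-104742/3055)((85540/4761)t+171080/4761) + (0)
Last nonzero remainder: (85540/4761)t+171080/4761. Dividing through by 85540/4761 gives the monic gcd t+2.

t+2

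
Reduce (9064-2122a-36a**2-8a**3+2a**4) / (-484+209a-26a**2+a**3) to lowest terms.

(206+22a+2a**2)/(-11+a)

Euclidean algorithm in ℚ[a]:
  2a**4-8a**3-36a**2-2122a+9064 = (2a+44)(a**3-26a**2+209a-484) + (690a**2-10350a+30360)
  a**3-26a**2+209a-484 = ((1/690)a-11/690)(690a**2-10350a+30360) + (0)
Last nonzero remainder: 690a**2-10350a+30360. Dividing through by 690 gives the monic gcd a**2-15a+44.
Cancel a**2-15a+44 from numerator and denominator to get the reduced form.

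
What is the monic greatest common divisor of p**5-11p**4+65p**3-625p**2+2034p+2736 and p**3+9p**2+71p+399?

Apply the Euclidean algorithm:
  p**5-11p**4+65p**3-625p**2+2034p+2736 = (p**2-20p+174)(p**3+9p**2+71p+399) + (-1170p**2-2340p-66690)
  p**3+9p**2+71p+399 = (-(1/1170)p-7/1170)(-1170p**2-2340p-66690) + (0)
Last nonzero remainder: -1170p**2-2340p-66690. Dividing through by -1170 gives the monic gcd p**2+2p+57.

p**2+2p+57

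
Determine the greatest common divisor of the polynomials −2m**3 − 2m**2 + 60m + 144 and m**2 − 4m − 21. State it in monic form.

m + 3

Apply the Euclidean algorithm:
  −2m**3 − 2m**2 + 60m + 144 = (−2m − 10)(m**2 − 4m − 21) + (−22m − 66)
  m**2 − 4m − 21 = (−(1/22)m + 7/22)(−22m − 66) + (0)
Last nonzero remainder: −22m − 66. Dividing through by −22 gives the monic gcd m + 3.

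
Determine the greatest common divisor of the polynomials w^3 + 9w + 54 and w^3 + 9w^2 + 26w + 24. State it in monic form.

Euclidean algorithm in ℚ[w]:
  w^3 + 9w + 54 = (w^3 + 9w^2 + 26w + 24) + (-9w^2 - 17w + 30)
  w^3 + 9w^2 + 26w + 24 = (-(1/9)w - 64/81)(-9w^2 - 17w + 30) + ((1288/81)w + 1288/27)
  -9w^2 - 17w + 30 = (-(729/1288)w + 405/644)((1288/81)w + 1288/27) + (0)
Last nonzero remainder: (1288/81)w + 1288/27. Dividing through by 1288/81 gives the monic gcd w + 3.

w + 3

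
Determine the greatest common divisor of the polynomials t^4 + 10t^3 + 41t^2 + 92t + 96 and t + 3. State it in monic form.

Apply the Euclidean algorithm:
  t^4 + 10t^3 + 41t^2 + 92t + 96 = (t^3 + 7t^2 + 20t + 32)(t + 3) + (0)
The last nonzero remainder t + 3 is already monic.

t + 3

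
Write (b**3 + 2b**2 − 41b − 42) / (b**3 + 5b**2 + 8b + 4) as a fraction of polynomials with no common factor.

(b**2 + b − 42)/(b**2 + 4b + 4)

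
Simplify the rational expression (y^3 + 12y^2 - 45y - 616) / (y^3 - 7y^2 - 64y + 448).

Apply the Euclidean algorithm:
  y^3 + 12y^2 - 45y - 616 = (y^3 - 7y^2 - 64y + 448) + (19y^2 + 19y - 1064)
  y^3 - 7y^2 - 64y + 448 = ((1/19)y - 8/19)(19y^2 + 19y - 1064) + (0)
Last nonzero remainder: 19y^2 + 19y - 1064. Dividing through by 19 gives the monic gcd y^2 + y - 56.
Cancel y^2 + y - 56 from numerator and denominator to get the reduced form.

(y + 11)/(y - 8)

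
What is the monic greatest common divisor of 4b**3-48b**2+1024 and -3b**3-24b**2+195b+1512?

b-8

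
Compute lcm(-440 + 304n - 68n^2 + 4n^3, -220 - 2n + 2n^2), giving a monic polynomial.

By polynomial division,
  4n^3 - 68n^2 + 304n - 440 = (2n - 32)(2n^2 - 2n - 220) + (680n - 7480)
  2n^2 - 2n - 220 = ((1/340)n + 1/34)(680n - 7480) + (0)
Last nonzero remainder: 680n - 7480. Dividing through by 680 gives the monic gcd n - 11.
Then lcm(f, g) = f·g / gcd(f, g); expanding and making the result monic gives the answer.

-1100 + 650n - 94n^2 - 7n^3 + n^4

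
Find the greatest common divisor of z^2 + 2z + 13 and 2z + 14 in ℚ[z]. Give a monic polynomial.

1

By polynomial division,
  z^2 + 2z + 13 = ((1/2)z − 5/2)(2z + 14) + (48)
  2z + 14 = ((1/24)z + 7/24)(48) + (0)
The last nonzero remainder is the constant 48, so the polynomials are coprime and gcd = 1.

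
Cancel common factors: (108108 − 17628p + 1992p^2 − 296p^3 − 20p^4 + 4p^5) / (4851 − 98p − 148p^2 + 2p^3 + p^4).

(156 + 4p^2)/(7 + p)

Euclidean algorithm in ℚ[p]:
  4p^5 − 20p^4 − 296p^3 + 1992p^2 − 17628p + 108108 = (4p − 28)(p^4 + 2p^3 − 148p^2 − 98p + 4851) + (352p^3 − 1760p^2 − 39776p + 243936)
  p^4 + 2p^3 − 148p^2 − 98p + 4851 = ((1/352)p + 7/352)(352p^3 − 1760p^2 − 39776p + 243936) + (0)
Last nonzero remainder: 352p^3 − 1760p^2 − 39776p + 243936. Dividing through by 352 gives the monic gcd p^3 − 5p^2 − 113p + 693.
Cancel p^3 − 5p^2 − 113p + 693 from numerator and denominator to get the reduced form.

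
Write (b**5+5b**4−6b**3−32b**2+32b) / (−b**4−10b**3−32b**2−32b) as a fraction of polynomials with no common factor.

(−b**2+3b−2)/(b+2)

By polynomial division,
  b**5+5b**4−6b**3−32b**2+32b = (−b+5)(−b**4−10b**3−32b**2−32b) + (12b**3+96b**2+192b)
  −b**4−10b**3−32b**2−32b = (−(1/12)b−1/6)(12b**3+96b**2+192b) + (0)
Last nonzero remainder: 12b**3+96b**2+192b. Dividing through by 12 gives the monic gcd b**3+8b**2+16b.
Cancel b**3+8b**2+16b from numerator and denominator to get the reduced form.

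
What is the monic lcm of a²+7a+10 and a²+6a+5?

a³+8a²+17a+10

By polynomial division,
  a²+7a+10 = (a²+6a+5) + (a+5)
  a²+6a+5 = (a+1)(a+5) + (0)
The last nonzero remainder a+5 is already monic.
Then lcm(f, g) = f·g / gcd(f, g); expanding and making the result monic gives the answer.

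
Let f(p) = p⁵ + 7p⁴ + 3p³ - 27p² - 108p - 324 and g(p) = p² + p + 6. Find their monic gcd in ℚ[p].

p² + p + 6

Euclidean algorithm in ℚ[p]:
  p⁵ + 7p⁴ + 3p³ - 27p² - 108p - 324 = (p³ + 6p² - 9p - 54)(p² + p + 6) + (0)
The last nonzero remainder p² + p + 6 is already monic.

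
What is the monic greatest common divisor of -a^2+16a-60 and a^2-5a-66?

1

Repeated division with remainder:
  -a^2+16a-60 = (-1)(a^2-5a-66) + (11a-126)
  a^2-5a-66 = ((1/11)a+71/121)(11a-126) + (960/121)
  11a-126 = ((1331/960)a-2541/160)(960/121) + (0)
The last nonzero remainder is the constant 960/121, so the polynomials are coprime and gcd = 1.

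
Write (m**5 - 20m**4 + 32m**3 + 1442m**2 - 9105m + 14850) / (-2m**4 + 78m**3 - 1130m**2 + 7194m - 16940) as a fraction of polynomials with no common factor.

By polynomial division,
  m**5 - 20m**4 + 32m**3 + 1442m**2 - 9105m + 14850 = (-(1/2)m - 19/2)(-2m**4 + 78m**3 - 1130m**2 + 7194m - 16940) + (208m**3 - 5696m**2 + 50768m - 146080)
  -2m**4 + 78m**3 - 1130m**2 + 7194m - 16940 = (-(1/104)m + 151/1352)(208m**3 - 5696m**2 + 50768m - 146080) + (-(960/169)m**2 + (20160/169)m - 105600/169)
  208m**3 - 5696m**2 + 50768m - 146080 = (-(2197/60)m + 14027/60)(-(960/169)m**2 + (20160/169)m - 105600/169) + (0)
Last nonzero remainder: -(960/169)m**2 + (20160/169)m - 105600/169. Dividing through by -960/169 gives the monic gcd m**2 - 21m + 110.
Cancel m**2 - 21m + 110 from numerator and denominator to get the reduced form.

(-m**3 - m**2 + 57m - 135)/(2m**2 - 36m + 154)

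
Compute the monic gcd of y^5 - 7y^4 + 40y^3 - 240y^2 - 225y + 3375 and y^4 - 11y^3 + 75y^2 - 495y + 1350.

By polynomial division,
  y^5 - 7y^4 + 40y^3 - 240y^2 - 225y + 3375 = (y + 4)(y^4 - 11y^3 + 75y^2 - 495y + 1350) + (9y^3 - 45y^2 + 405y - 2025)
  y^4 - 11y^3 + 75y^2 - 495y + 1350 = ((1/9)y - 2/3)(9y^3 - 45y^2 + 405y - 2025) + (0)
Last nonzero remainder: 9y^3 - 45y^2 + 405y - 2025. Dividing through by 9 gives the monic gcd y^3 - 5y^2 + 45y - 225.

y^3 - 5y^2 + 45y - 225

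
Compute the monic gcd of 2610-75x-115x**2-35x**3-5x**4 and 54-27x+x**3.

Apply the Euclidean algorithm:
  -5x**4-35x**3-115x**2-75x+2610 = (-5x-35)(x**3-27x+54) + (-250x**2-750x+4500)
  x**3-27x+54 = (-(1/250)x+3/250)(-250x**2-750x+4500) + (0)
Last nonzero remainder: -250x**2-750x+4500. Dividing through by -250 gives the monic gcd x**2+3x-18.

-18+3x+x**2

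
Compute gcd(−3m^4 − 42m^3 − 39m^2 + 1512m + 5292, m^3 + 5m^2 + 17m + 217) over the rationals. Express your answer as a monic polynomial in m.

By polynomial division,
  −3m^4 − 42m^3 − 39m^2 + 1512m + 5292 = (−3m − 27)(m^3 + 5m^2 + 17m + 217) + (147m^2 + 2622m + 11151)
  m^3 + 5m^2 + 17m + 217 = ((1/147)m − 629/7203)(147m^2 + 2622m + 11151) + ((408430/2401)m + 408430/343)
  147m^2 + 2622m + 11151 = ((352947/408430)m + 3824793/408430)((408430/2401)m + 408430/343) + (0)
Last nonzero remainder: (408430/2401)m + 408430/343. Dividing through by 408430/2401 gives the monic gcd m + 7.

m + 7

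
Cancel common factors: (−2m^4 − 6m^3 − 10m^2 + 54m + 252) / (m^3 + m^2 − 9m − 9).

(−2m^2 − 6m − 28)/(m + 1)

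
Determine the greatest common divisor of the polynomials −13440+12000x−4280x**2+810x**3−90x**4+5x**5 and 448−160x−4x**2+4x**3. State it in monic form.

16−8x+x**2

Euclidean algorithm in ℚ[x]:
  5x**5−90x**4+810x**3−4280x**2+12000x−13440 = ((5/4)x**2−(85/4)x+925/4)(4x**3−4x**2−160x+448) + (−7315x**2+58520x−117040)
  4x**3−4x**2−160x+448 = (−(4/7315)x−4/1045)(−7315x**2+58520x−117040) + (0)
Last nonzero remainder: −7315x**2+58520x−117040. Dividing through by −7315 gives the monic gcd x**2−8x+16.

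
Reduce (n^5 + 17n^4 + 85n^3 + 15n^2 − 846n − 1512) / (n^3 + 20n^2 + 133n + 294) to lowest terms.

(n^3 + 4n^2 − 9n − 36)/(n + 7)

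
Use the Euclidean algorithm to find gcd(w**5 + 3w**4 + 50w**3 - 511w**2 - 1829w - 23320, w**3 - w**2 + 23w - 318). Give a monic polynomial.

w**2 + 5w + 53

Repeated division with remainder:
  w**5 + 3w**4 + 50w**3 - 511w**2 - 1829w - 23320 = (w**2 + 4w + 31)(w**3 - w**2 + 23w - 318) + (-254w**2 - 1270w - 13462)
  w**3 - w**2 + 23w - 318 = (-(1/254)w + 3/127)(-254w**2 - 1270w - 13462) + (0)
Last nonzero remainder: -254w**2 - 1270w - 13462. Dividing through by -254 gives the monic gcd w**2 + 5w + 53.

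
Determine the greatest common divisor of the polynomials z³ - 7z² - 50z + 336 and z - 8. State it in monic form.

By polynomial division,
  z³ - 7z² - 50z + 336 = (z² + z - 42)(z - 8) + (0)
The last nonzero remainder z - 8 is already monic.

z - 8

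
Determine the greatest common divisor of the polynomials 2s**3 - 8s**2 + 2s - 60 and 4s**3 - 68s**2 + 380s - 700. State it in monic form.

Repeated division with remainder:
  2s**3 - 8s**2 + 2s - 60 = (1/2)(4s**3 - 68s**2 + 380s - 700) + (26s**2 - 188s + 290)
  4s**3 - 68s**2 + 380s - 700 = ((2/13)s - 254/169)(26s**2 - 188s + 290) + ((8928/169)s - 44640/169)
  26s**2 - 188s + 290 = ((2197/4464)s - 4901/4464)((8928/169)s - 44640/169) + (0)
Last nonzero remainder: (8928/169)s - 44640/169. Dividing through by 8928/169 gives the monic gcd s - 5.

s - 5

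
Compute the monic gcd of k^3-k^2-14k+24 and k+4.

Apply the Euclidean algorithm:
  k^3-k^2-14k+24 = (k^2-5k+6)(k+4) + (0)
The last nonzero remainder k+4 is already monic.

k+4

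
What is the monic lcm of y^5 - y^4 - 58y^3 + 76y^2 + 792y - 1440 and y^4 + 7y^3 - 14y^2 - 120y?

Euclidean algorithm in ℚ[y]:
  y^5 - y^4 - 58y^3 + 76y^2 + 792y - 1440 = (y - 8)(y^4 + 7y^3 - 14y^2 - 120y) + (12y^3 + 84y^2 - 168y - 1440)
  y^4 + 7y^3 - 14y^2 - 120y = ((1/12)y)(12y^3 + 84y^2 - 168y - 1440) + (0)
Last nonzero remainder: 12y^3 + 84y^2 - 168y - 1440. Dividing through by 12 gives the monic gcd y^3 + 7y^2 - 14y - 120.
Then lcm(f, g) = f·g / gcd(f, g); expanding and making the result monic gives the answer.

y^6 - y^5 - 58y^4 + 76y^3 + 792y^2 - 1440y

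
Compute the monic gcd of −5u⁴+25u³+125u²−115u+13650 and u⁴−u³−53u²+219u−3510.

By polynomial division,
  −5u⁴+25u³+125u²−115u+13650 = (−5)(u⁴−u³−53u²+219u−3510) + (20u³−140u²+980u−3900)
  u⁴−u³−53u²+219u−3510 = ((1/20)u+3/10)(20u³−140u²+980u−3900) + (−60u²+120u−2340)
  20u³−140u²+980u−3900 = (−(1/3)u+5/3)(−60u²+120u−2340) + (0)
Last nonzero remainder: −60u²+120u−2340. Dividing through by −60 gives the monic gcd u²−2u+39.

u²−2u+39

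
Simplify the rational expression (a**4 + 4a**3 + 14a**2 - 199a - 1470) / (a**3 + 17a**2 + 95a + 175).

Euclidean algorithm in ℚ[a]:
  a**4 + 4a**3 + 14a**2 - 199a - 1470 = (a - 13)(a**3 + 17a**2 + 95a + 175) + (140a**2 + 861a + 805)
  a**3 + 17a**2 + 95a + 175 = ((1/140)a + 31/400)(140a**2 + 861a + 805) + ((9009/400)a + 9009/80)
  140a**2 + 861a + 805 = ((8000/1287)a + 9200/1287)((9009/400)a + 9009/80) + (0)
Last nonzero remainder: (9009/400)a + 9009/80. Dividing through by 9009/400 gives the monic gcd a + 5.
Cancel a + 5 from numerator and denominator to get the reduced form.

(a**3 - a**2 + 19a - 294)/(a**2 + 12a + 35)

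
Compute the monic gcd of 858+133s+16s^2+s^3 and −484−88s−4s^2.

11+s

Apply the Euclidean algorithm:
  s^3+16s^2+133s+858 = (−(1/4)s+3/2)(−4s^2−88s−484) + (144s+1584)
  −4s^2−88s−484 = (−(1/36)s−11/36)(144s+1584) + (0)
Last nonzero remainder: 144s+1584. Dividing through by 144 gives the monic gcd s+11.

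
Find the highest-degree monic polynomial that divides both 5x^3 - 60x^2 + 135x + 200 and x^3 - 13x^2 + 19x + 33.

x + 1

Apply the Euclidean algorithm:
  5x^3 - 60x^2 + 135x + 200 = (5)(x^3 - 13x^2 + 19x + 33) + (5x^2 + 40x + 35)
  x^3 - 13x^2 + 19x + 33 = ((1/5)x - 21/5)(5x^2 + 40x + 35) + (180x + 180)
  5x^2 + 40x + 35 = ((1/36)x + 7/36)(180x + 180) + (0)
Last nonzero remainder: 180x + 180. Dividing through by 180 gives the monic gcd x + 1.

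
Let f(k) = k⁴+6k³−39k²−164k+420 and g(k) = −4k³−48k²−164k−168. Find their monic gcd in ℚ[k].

k+7

By polynomial division,
  k⁴+6k³−39k²−164k+420 = (−(1/4)k+3/2)(−4k³−48k²−164k−168) + (−8k²+40k+672)
  −4k³−48k²−164k−168 = ((1/2)k+17/2)(−8k²+40k+672) + (−840k−5880)
  −8k²+40k+672 = ((1/105)k−4/35)(−840k−5880) + (0)
Last nonzero remainder: −840k−5880. Dividing through by −840 gives the monic gcd k+7.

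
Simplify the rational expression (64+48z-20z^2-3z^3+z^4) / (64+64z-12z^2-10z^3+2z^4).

Euclidean algorithm in ℚ[z]:
  z^4-3z^3-20z^2+48z+64 = (1/2)(2z^4-10z^3-12z^2+64z+64) + (2z^3-14z^2+16z+32)
  2z^4-10z^3-12z^2+64z+64 = (z+2)(2z^3-14z^2+16z+32) + (0)
Last nonzero remainder: 2z^3-14z^2+16z+32. Dividing through by 2 gives the monic gcd z^3-7z^2+8z+16.
Cancel z^3-7z^2+8z+16 from numerator and denominator to get the reduced form.

(4+z)/(4+2z)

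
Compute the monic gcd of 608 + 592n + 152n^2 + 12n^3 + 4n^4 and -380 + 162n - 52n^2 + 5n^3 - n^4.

Repeated division with remainder:
  4n^4 + 12n^3 + 152n^2 + 592n + 608 = (-4)(-n^4 + 5n^3 - 52n^2 + 162n - 380) + (32n^3 - 56n^2 + 1240n - 912)
  -n^4 + 5n^3 - 52n^2 + 162n - 380 = (-(1/32)n + 13/128)(32n^3 - 56n^2 + 1240n - 912) + (-(121/16)n^2 + (121/16)n - 2299/8)
  32n^3 - 56n^2 + 1240n - 912 = (-(512/121)n + 384/121)(-(121/16)n^2 + (121/16)n - 2299/8) + (0)
Last nonzero remainder: -(121/16)n^2 + (121/16)n - 2299/8. Dividing through by -121/16 gives the monic gcd n^2 - n + 38.

38 - n + n^2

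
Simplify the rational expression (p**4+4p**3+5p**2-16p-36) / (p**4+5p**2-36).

Repeated division with remainder:
  p**4+4p**3+5p**2-16p-36 = (p**4+5p**2-36) + (4p**3-16p)
  p**4+5p**2-36 = ((1/4)p)(4p**3-16p) + (9p**2-36)
  4p**3-16p = ((4/9)p)(9p**2-36) + (0)
Last nonzero remainder: 9p**2-36. Dividing through by 9 gives the monic gcd p**2-4.
Cancel p**2-4 from numerator and denominator to get the reduced form.

(p**2+4p+9)/(p**2+9)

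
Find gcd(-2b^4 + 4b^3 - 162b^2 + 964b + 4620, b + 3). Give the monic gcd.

Euclidean algorithm in ℚ[b]:
  -2b^4 + 4b^3 - 162b^2 + 964b + 4620 = (-2b^3 + 10b^2 - 192b + 1540)(b + 3) + (0)
The last nonzero remainder b + 3 is already monic.

b + 3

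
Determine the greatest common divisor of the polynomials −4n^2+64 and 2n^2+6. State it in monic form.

By polynomial division,
  −4n^2+64 = (−2)(2n^2+6) + (76)
  2n^2+6 = ((1/38)n^2+3/38)(76) + (0)
The last nonzero remainder is the constant 76, so the polynomials are coprime and gcd = 1.

1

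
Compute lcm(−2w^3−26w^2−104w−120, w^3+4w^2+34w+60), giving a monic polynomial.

Repeated division with remainder:
  −2w^3−26w^2−104w−120 = (−2)(w^3+4w^2+34w+60) + (−18w^2−36w)
  w^3+4w^2+34w+60 = (−(1/18)w−1/9)(−18w^2−36w) + (30w+60)
  −18w^2−36w = (−(3/5)w)(30w+60) + (0)
Last nonzero remainder: 30w+60. Dividing through by 30 gives the monic gcd w+2.
Then lcm(f, g) = f·g / gcd(f, g); expanding and making the result monic gives the answer.

w^5+15w^4+108w^3+554w^2+1680w+1800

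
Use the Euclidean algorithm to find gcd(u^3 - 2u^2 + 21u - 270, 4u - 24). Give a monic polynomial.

u - 6

Euclidean algorithm in ℚ[u]:
  u^3 - 2u^2 + 21u - 270 = ((1/4)u^2 + u + 45/4)(4u - 24) + (0)
Last nonzero remainder: 4u - 24. Dividing through by 4 gives the monic gcd u - 6.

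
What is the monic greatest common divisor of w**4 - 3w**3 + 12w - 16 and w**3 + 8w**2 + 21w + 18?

w + 2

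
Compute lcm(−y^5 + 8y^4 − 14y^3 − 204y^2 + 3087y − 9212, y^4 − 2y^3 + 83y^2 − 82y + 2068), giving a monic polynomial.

Repeated division with remainder:
  −y^5 + 8y^4 − 14y^3 − 204y^2 + 3087y − 9212 = (−y + 6)(y^4 − 2y^3 + 83y^2 − 82y + 2068) + (81y^3 − 784y^2 + 5647y − 21620)
  y^4 − 2y^3 + 83y^2 − 82y + 2068 = ((1/81)y + 622/6561)(81y^3 − 784y^2 + 5647y − 21620) + ((574804/6561)y^2 − (2299216/6561)y + 27015788/6561)
  81y^3 − 784y^2 + 5647y − 21620 = ((531441/574804)y − 754515/143701)((574804/6561)y^2 − (2299216/6561)y + 27015788/6561) + (0)
Last nonzero remainder: (574804/6561)y^2 − (2299216/6561)y + 27015788/6561. Dividing through by 574804/6561 gives the monic gcd y^2 − 4y + 47.
Then lcm(f, g) = f·g / gcd(f, g); expanding and making the result monic gives the answer.

y^7 − 6y^6 + 42y^5 − 120y^4 − 2063y^3 + 12014y^2 − 117404y + 405328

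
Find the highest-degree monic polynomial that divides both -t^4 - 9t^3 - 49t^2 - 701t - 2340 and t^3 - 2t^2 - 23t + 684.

Euclidean algorithm in ℚ[t]:
  -t^4 - 9t^3 - 49t^2 - 701t - 2340 = (-t - 11)(t^3 - 2t^2 - 23t + 684) + (-94t^2 - 270t + 5184)
  t^3 - 2t^2 - 23t + 684 = (-(1/94)t + 229/4418)(-94t^2 - 270t + 5184) + ((101932/2209)t + 917388/2209)
  -94t^2 - 270t + 5184 = (-(103823/50966)t + 318096/25483)((101932/2209)t + 917388/2209) + (0)
Last nonzero remainder: (101932/2209)t + 917388/2209. Dividing through by 101932/2209 gives the monic gcd t + 9.

t + 9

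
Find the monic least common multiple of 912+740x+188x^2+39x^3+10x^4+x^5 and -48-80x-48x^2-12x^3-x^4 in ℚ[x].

Euclidean algorithm in ℚ[x]:
  x^5+10x^4+39x^3+188x^2+740x+912 = (-x+2)(-x^4-12x^3-48x^2-80x-48) + (15x^3+204x^2+852x+1008)
  -x^4-12x^3-48x^2-80x-48 = (-(1/15)x+8/75)(15x^3+204x^2+852x+1008) + (-(324/25)x^2-(2592/25)x-3888/25)
  15x^3+204x^2+852x+1008 = (-(125/108)x-175/27)(-(324/25)x^2-(2592/25)x-3888/25) + (0)
Last nonzero remainder: -(324/25)x^2-(2592/25)x-3888/25. Dividing through by -324/25 gives the monic gcd x^2+8x+12.
Then lcm(f, g) = f·g / gcd(f, g); expanding and making the result monic gives the answer.

3648+6608x+4624x^2+1648x^3+384x^4+83x^5+14x^6+x^7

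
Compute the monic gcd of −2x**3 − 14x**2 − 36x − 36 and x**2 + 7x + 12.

x + 3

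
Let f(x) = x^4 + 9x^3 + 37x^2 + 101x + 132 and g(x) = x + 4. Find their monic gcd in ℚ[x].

Repeated division with remainder:
  x^4 + 9x^3 + 37x^2 + 101x + 132 = (x^3 + 5x^2 + 17x + 33)(x + 4) + (0)
The last nonzero remainder x + 4 is already monic.

x + 4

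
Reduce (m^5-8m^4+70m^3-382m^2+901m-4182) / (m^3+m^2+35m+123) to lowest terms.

(m^3-6m^2+17m-102)/(m+3)

Repeated division with remainder:
  m^5-8m^4+70m^3-382m^2+901m-4182 = (m^2-9m+44)(m^3+m^2+35m+123) + (-234m^2+468m-9594)
  m^3+m^2+35m+123 = (-(1/234)m-1/78)(-234m^2+468m-9594) + (0)
Last nonzero remainder: -234m^2+468m-9594. Dividing through by -234 gives the monic gcd m^2-2m+41.
Cancel m^2-2m+41 from numerator and denominator to get the reduced form.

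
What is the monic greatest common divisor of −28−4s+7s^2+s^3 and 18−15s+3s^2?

Euclidean algorithm in ℚ[s]:
  s^3+7s^2−4s−28 = ((1/3)s+4)(3s^2−15s+18) + (50s−100)
  3s^2−15s+18 = ((3/50)s−9/50)(50s−100) + (0)
Last nonzero remainder: 50s−100. Dividing through by 50 gives the monic gcd s−2.

−2+s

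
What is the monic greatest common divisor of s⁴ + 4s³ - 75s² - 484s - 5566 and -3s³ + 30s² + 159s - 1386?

s - 11

Repeated division with remainder:
  s⁴ + 4s³ - 75s² - 484s - 5566 = (-(1/3)s - 14/3)(-3s³ + 30s² + 159s - 1386) + (118s² - 204s - 12034)
  -3s³ + 30s² + 159s - 1386 = (-(3/118)s + 732/3481)(118s² - 204s - 12034) + (-(362202/3481)s + 3984222/3481)
  118s² - 204s - 12034 = (-(205379/181101)s - 1904107/181101)(-(362202/3481)s + 3984222/3481) + (0)
Last nonzero remainder: -(362202/3481)s + 3984222/3481. Dividing through by -362202/3481 gives the monic gcd s - 11.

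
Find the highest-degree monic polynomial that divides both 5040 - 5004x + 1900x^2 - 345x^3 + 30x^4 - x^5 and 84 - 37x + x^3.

12 - 7x + x^2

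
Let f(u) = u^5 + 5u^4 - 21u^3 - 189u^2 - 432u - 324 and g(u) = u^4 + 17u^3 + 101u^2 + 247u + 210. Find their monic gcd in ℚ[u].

u^2 + 5u + 6

Apply the Euclidean algorithm:
  u^5 + 5u^4 - 21u^3 - 189u^2 - 432u - 324 = (u - 12)(u^4 + 17u^3 + 101u^2 + 247u + 210) + (82u^3 + 776u^2 + 2322u + 2196)
  u^4 + 17u^3 + 101u^2 + 247u + 210 = ((1/82)u + 309/3362)(82u^3 + 776u^2 + 2322u + 2196) + ((2288/1681)u^2 + (11440/1681)u + 13728/1681)
  82u^3 + 776u^2 + 2322u + 2196 = ((68921/1144)u + 307623/1144)((2288/1681)u^2 + (11440/1681)u + 13728/1681) + (0)
Last nonzero remainder: (2288/1681)u^2 + (11440/1681)u + 13728/1681. Dividing through by 2288/1681 gives the monic gcd u^2 + 5u + 6.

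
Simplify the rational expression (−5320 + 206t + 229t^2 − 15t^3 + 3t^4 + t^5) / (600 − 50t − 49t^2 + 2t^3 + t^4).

By polynomial division,
  t^5 + 3t^4 − 15t^3 + 229t^2 + 206t − 5320 = (t + 1)(t^4 + 2t^3 − 49t^2 − 50t + 600) + (32t^3 + 328t^2 − 344t − 5920)
  t^4 + 2t^3 − 49t^2 − 50t + 600 = ((1/32)t − 33/128)(32t^3 + 328t^2 − 344t − 5920) + ((741/16)t^2 + (741/16)t − 3705/4)
  32t^3 + 328t^2 − 344t − 5920 = ((512/741)t + 4736/741)((741/16)t^2 + (741/16)t − 3705/4) + (0)
Last nonzero remainder: (741/16)t^2 + (741/16)t − 3705/4. Dividing through by 741/16 gives the monic gcd t^2 + t − 20.
Cancel t^2 + t − 20 from numerator and denominator to get the reduced form.

(266 + 3t + 2t^2 + t^3)/(−30 + t + t^2)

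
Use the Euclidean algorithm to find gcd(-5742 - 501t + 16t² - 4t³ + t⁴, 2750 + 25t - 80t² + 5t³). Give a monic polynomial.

-11 + t

Apply the Euclidean algorithm:
  t⁴ - 4t³ + 16t² - 501t - 5742 = ((1/5)t + 12/5)(5t³ - 80t² + 25t + 2750) + (203t² - 1111t - 12342)
  5t³ - 80t² + 25t + 2750 = ((5/203)t - 10685/41209)(203t² - 1111t - 12342) + ((1686320/41209)t - 18549520/41209)
  203t² - 1111t - 12342 = ((8365427/1686320)t + 23118249/843160)((1686320/41209)t - 18549520/41209) + (0)
Last nonzero remainder: (1686320/41209)t - 18549520/41209. Dividing through by 1686320/41209 gives the monic gcd t - 11.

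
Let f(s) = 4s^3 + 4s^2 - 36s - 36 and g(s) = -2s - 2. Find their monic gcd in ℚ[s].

s + 1

Euclidean algorithm in ℚ[s]:
  4s^3 + 4s^2 - 36s - 36 = (-2s^2 + 18)(-2s - 2) + (0)
Last nonzero remainder: -2s - 2. Dividing through by -2 gives the monic gcd s + 1.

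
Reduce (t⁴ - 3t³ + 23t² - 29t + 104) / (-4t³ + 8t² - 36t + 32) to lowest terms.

Apply the Euclidean algorithm:
  t⁴ - 3t³ + 23t² - 29t + 104 = (-(1/4)t + 1/4)(-4t³ + 8t² - 36t + 32) + (12t² - 12t + 96)
  -4t³ + 8t² - 36t + 32 = (-(1/3)t + 1/3)(12t² - 12t + 96) + (0)
Last nonzero remainder: 12t² - 12t + 96. Dividing through by 12 gives the monic gcd t² - t + 8.
Cancel t² - t + 8 from numerator and denominator to get the reduced form.

(-t² + 2t - 13)/(4t - 4)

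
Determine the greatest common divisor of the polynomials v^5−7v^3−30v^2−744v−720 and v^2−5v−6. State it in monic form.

v^2−5v−6

By polynomial division,
  v^5−7v^3−30v^2−744v−720 = (v^3+5v^2+24v+120)(v^2−5v−6) + (0)
The last nonzero remainder v^2−5v−6 is already monic.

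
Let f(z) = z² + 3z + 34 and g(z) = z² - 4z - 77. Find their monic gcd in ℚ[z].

1

By polynomial division,
  z² + 3z + 34 = (z² - 4z - 77) + (7z + 111)
  z² - 4z - 77 = ((1/7)z - 139/49)(7z + 111) + (11656/49)
  7z + 111 = ((343/11656)z + 5439/11656)(11656/49) + (0)
The last nonzero remainder is the constant 11656/49, so the polynomials are coprime and gcd = 1.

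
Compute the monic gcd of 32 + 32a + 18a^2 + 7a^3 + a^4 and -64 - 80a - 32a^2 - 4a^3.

Apply the Euclidean algorithm:
  a^4 + 7a^3 + 18a^2 + 32a + 32 = (-(1/4)a + 1/4)(-4a^3 - 32a^2 - 80a - 64) + (6a^2 + 36a + 48)
  -4a^3 - 32a^2 - 80a - 64 = (-(2/3)a - 4/3)(6a^2 + 36a + 48) + (0)
Last nonzero remainder: 6a^2 + 36a + 48. Dividing through by 6 gives the monic gcd a^2 + 6a + 8.

8 + 6a + a^2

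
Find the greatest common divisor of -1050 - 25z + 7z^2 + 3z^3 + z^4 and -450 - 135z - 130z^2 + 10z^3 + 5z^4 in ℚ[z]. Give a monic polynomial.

-30 + z + z^2

Apply the Euclidean algorithm:
  z^4 + 3z^3 + 7z^2 - 25z - 1050 = (1/5)(5z^4 + 10z^3 - 130z^2 - 135z - 450) + (z^3 + 33z^2 + 2z - 960)
  5z^4 + 10z^3 - 130z^2 - 135z - 450 = (5z - 155)(z^3 + 33z^2 + 2z - 960) + (4975z^2 + 4975z - 149250)
  z^3 + 33z^2 + 2z - 960 = ((1/4975)z + 32/4975)(4975z^2 + 4975z - 149250) + (0)
Last nonzero remainder: 4975z^2 + 4975z - 149250. Dividing through by 4975 gives the monic gcd z^2 + z - 30.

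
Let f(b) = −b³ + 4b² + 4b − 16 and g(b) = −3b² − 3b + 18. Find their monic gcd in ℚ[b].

b − 2

By polynomial division,
  −b³ + 4b² + 4b − 16 = ((1/3)b − 5/3)(−3b² − 3b + 18) + (−7b + 14)
  −3b² − 3b + 18 = ((3/7)b + 9/7)(−7b + 14) + (0)
Last nonzero remainder: −7b + 14. Dividing through by −7 gives the monic gcd b − 2.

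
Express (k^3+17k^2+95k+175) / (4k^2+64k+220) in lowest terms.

(k^2+12k+35)/(4k+44)

By polynomial division,
  k^3+17k^2+95k+175 = ((1/4)k+1/4)(4k^2+64k+220) + (24k+120)
  4k^2+64k+220 = ((1/6)k+11/6)(24k+120) + (0)
Last nonzero remainder: 24k+120. Dividing through by 24 gives the monic gcd k+5.
Cancel k+5 from numerator and denominator to get the reduced form.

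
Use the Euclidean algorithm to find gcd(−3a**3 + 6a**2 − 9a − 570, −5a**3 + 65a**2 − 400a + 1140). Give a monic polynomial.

a**2 − 7a + 38

Euclidean algorithm in ℚ[a]:
  −3a**3 + 6a**2 − 9a − 570 = (3/5)(−5a**3 + 65a**2 − 400a + 1140) + (−33a**2 + 231a − 1254)
  −5a**3 + 65a**2 − 400a + 1140 = ((5/33)a − 10/11)(−33a**2 + 231a − 1254) + (0)
Last nonzero remainder: −33a**2 + 231a − 1254. Dividing through by −33 gives the monic gcd a**2 − 7a + 38.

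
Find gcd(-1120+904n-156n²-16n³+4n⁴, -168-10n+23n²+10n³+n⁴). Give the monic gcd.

-14+5n+n²

By polynomial division,
  4n⁴-16n³-156n²+904n-1120 = (4)(n⁴+10n³+23n²-10n-168) + (-56n³-248n²+944n-448)
  n⁴+10n³+23n²-10n-168 = (-(1/56)n-39/392)(-56n³-248n²+944n-448) + ((744/49)n²+(3720/49)n-1488/7)
  -56n³-248n²+944n-448 = (-(343/93)n+196/93)((744/49)n²+(3720/49)n-1488/7) + (0)
Last nonzero remainder: (744/49)n²+(3720/49)n-1488/7. Dividing through by 744/49 gives the monic gcd n²+5n-14.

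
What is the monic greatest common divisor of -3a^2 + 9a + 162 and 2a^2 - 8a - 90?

a - 9

Euclidean algorithm in ℚ[a]:
  -3a^2 + 9a + 162 = (-3/2)(2a^2 - 8a - 90) + (-3a + 27)
  2a^2 - 8a - 90 = (-(2/3)a - 10/3)(-3a + 27) + (0)
Last nonzero remainder: -3a + 27. Dividing through by -3 gives the monic gcd a - 9.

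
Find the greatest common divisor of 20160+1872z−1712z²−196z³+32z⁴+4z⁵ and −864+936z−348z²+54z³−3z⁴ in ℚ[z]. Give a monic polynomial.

24−10z+z²

By polynomial division,
  4z⁵+32z⁴−196z³−1712z²+1872z+20160 = (−(4/3)z−104/3)(−3z⁴+54z³−348z²+936z−864) + (1212z³−12528z²+33168z−9792)
  −3z⁴+54z³−348z²+936z−864 = (−(1/404)z+387/20402)(1212z³−12528z²+33168z−9792) + (−(288288/10201)z²+(2882880/10201)z−6918912/10201)
  1212z³−12528z²+33168z−9792 = (−(1030301/24024)z+173417/12012)(−(288288/10201)z²+(2882880/10201)z−6918912/10201) + (0)
Last nonzero remainder: −(288288/10201)z²+(2882880/10201)z−6918912/10201. Dividing through by −288288/10201 gives the monic gcd z²−10z+24.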